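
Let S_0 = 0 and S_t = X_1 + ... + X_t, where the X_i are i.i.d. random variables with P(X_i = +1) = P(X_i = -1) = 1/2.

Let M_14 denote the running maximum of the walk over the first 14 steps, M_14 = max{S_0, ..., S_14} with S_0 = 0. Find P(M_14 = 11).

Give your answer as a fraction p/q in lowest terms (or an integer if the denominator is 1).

Let M_14 = max(S_0,...,S_14). Use the reflection principle: for j ≥ 1, #{paths with M_14 ≥ j} = #{S_14 ≥ j} + #{S_14 ≥ j+1}.
By reflection, #{M_14 ≥ 11} = #{S_14 ≥ 11} + #{S_14 ≥ 12} = 15 + 15 = 30.
#{M_14 ≥ 12} = #{S_14 ≥ 12} + #{S_14 ≥ 13} = 15 + 1 = 16.
#{M_14 = 11} = 30 - 16 = 14.
P(M_14 = 11) = 14/16384 = 7/8192

Answer: 7/8192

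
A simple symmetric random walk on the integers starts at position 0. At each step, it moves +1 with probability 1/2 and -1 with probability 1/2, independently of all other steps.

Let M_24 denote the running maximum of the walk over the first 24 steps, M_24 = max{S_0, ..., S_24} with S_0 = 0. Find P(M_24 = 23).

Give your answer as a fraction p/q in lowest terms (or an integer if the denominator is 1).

Answer: 1/16777216

Derivation:
Let M_24 = max(S_0,...,S_24). Use the reflection principle: for j ≥ 1, #{paths with M_24 ≥ j} = #{S_24 ≥ j} + #{S_24 ≥ j+1}.
By reflection, #{M_24 ≥ 23} = #{S_24 ≥ 23} + #{S_24 ≥ 24} = 1 + 1 = 2.
#{M_24 ≥ 24} = #{S_24 ≥ 24} + #{S_24 ≥ 25} = 1 + 0 = 1.
#{M_24 = 23} = 2 - 1 = 1.
P(M_24 = 23) = 1/16777216 = 1/16777216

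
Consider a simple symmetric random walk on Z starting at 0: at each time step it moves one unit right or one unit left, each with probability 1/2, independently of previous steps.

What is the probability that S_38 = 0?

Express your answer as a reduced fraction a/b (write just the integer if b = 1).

To return to 0 after 38 steps: need exactly 19 steps of +1 and 19 of -1.
Favorable paths: C(38,19) = 35345263800
Total paths: 2^38 = 274877906944
P = 35345263800/274877906944 = 4418157975/34359738368

Answer: 4418157975/34359738368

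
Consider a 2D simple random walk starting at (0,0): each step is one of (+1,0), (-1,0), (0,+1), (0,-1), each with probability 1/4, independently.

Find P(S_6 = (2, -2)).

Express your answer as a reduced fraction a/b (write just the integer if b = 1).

Answer: 15/512

Derivation:
Let h be the number of horizontal steps (so 6-h are vertical). To end at (2,-2) need (h+2)/2 right-steps and ((6-h)-2)/2 up-steps.
Sum over h with 2 ≤ h ≤ 4, h ≡ 0 (mod 2), 6-h ≡ 0 (mod 2):
h=2: C(6,2)·C(2,2)·C(4,1) = 15·1·4 = 60
h=4: C(6,4)·C(4,3)·C(2,0) = 15·4·1 = 60
Total favorable: 120
Total paths: 4^6 = 4096
P = 120/4096 = 15/512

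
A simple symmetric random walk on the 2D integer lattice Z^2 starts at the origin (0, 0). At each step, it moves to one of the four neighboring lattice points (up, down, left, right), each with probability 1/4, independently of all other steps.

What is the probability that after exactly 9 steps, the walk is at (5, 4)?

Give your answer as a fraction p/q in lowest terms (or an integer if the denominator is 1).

Let h be the number of horizontal steps (so 9-h are vertical). To end at (5,4) need (h+5)/2 right-steps and ((9-h)+4)/2 up-steps.
Sum over h with 5 ≤ h ≤ 5, h ≡ 1 (mod 2), 9-h ≡ 0 (mod 2):
h=5: C(9,5)·C(5,5)·C(4,4) = 126·1·1 = 126
Total favorable: 126
Total paths: 4^9 = 262144
P = 126/262144 = 63/131072

Answer: 63/131072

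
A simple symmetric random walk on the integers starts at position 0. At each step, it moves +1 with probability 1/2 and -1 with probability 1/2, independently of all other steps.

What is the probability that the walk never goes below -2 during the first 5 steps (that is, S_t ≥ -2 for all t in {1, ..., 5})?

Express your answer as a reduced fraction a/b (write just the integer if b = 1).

Let f(t,s) = #length-t paths at position s with S_1..S_t all ≥ -2.
f(t,s) = f(t-1,s-1) + f(t-1,s+1) for s ≥ -2; f(t,s) = 0 for s < -2.
t=0: f(0,0)=1
t=1: f(1,-1)=1 f(1,1)=1
t=2: f(2,-2)=1 f(2,0)=2 f(2,2)=1
t=3: f(3,-1)=3 f(3,1)=3 f(3,3)=1
t=4: f(4,-2)=3 f(4,0)=6 f(4,2)=4 f(4,4)=1
t=5: f(5,-1)=9 f(5,1)=10 f(5,3)=5 f(5,5)=1
Σ_s f(5,s) = 25
P = 25/32 = 25/32

Answer: 25/32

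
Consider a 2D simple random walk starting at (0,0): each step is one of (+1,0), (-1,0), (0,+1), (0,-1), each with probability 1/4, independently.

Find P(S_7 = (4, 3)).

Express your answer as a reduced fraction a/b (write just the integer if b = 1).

Answer: 35/16384

Derivation:
Let h be the number of horizontal steps (so 7-h are vertical). To end at (4,3) need (h+4)/2 right-steps and ((7-h)+3)/2 up-steps.
Sum over h with 4 ≤ h ≤ 4, h ≡ 0 (mod 2), 7-h ≡ 1 (mod 2):
h=4: C(7,4)·C(4,4)·C(3,3) = 35·1·1 = 35
Total favorable: 35
Total paths: 4^7 = 16384
P = 35/16384 = 35/16384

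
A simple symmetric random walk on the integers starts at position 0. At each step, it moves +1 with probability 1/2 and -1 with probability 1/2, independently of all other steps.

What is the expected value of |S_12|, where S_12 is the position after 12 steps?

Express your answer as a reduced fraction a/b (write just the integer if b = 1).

Answer: 693/256

Derivation:
S_12 takes values m ≡ 0 (mod 2) with |m| ≤ 12; P(S_12=m) = C(12,(12+m)/2)/2^12.
Total paths: 2^12 = 4096
Distribution: P(S=-12)=1/4096, P(S=-10)=12/4096, P(S=-8)=66/4096, P(S=-6)=220/4096, P(S=-4)=495/4096, P(S=-2)=792/4096, P(S=0)=924/4096, P(S=2)=792/4096, P(S=4)=495/4096, P(S=6)=220/4096, P(S=8)=66/4096, P(S=10)=12/4096, P(S=12)=1/4096
E[|S_12|] = Σ_m |m|·P(S_12=m) = 11088/4096 = 693/256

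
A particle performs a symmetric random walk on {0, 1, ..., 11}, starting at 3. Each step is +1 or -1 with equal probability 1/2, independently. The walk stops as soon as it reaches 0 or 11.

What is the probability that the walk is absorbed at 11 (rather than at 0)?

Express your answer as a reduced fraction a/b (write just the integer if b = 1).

Symmetric walk (p = 1/2): the harmonic-function argument gives P(hit 11 before 0 | start at 3) = a/N.
P = 3/11 = 3/11

Answer: 3/11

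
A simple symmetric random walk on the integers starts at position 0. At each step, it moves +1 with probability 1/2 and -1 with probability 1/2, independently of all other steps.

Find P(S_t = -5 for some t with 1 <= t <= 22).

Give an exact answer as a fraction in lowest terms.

Count via complement. Let g(t,s) = #length-t paths at position s with S_1..S_t all ≠ -5.
g(t,s) = g(t-1,s-1) + g(t-1,s+1) for s ≠ -5; g(t,-5) = 0.
t=0: g(0,0)=1
t=1: g(1,-1)=1 g(1,1)=1
t=2: g(2,-2)=1 g(2,0)=2 g(2,2)=1
t=3: g(3,-3)=1 g(3,-1)=3 g(3,1)=3 g(3,3)=1
t=4: g(4,-4)=1 g(4,-2)=4 g(4,0)=6 g(4,2)=4 g(4,4)=1
t=5: g(5,-3)=5 g(5,-1)=10 g(5,1)=10 g(5,3)=5 g(5,5)=1
t=6: g(6,-4)=5 g(6,-2)=15 g(6,0)=20 g(6,2)=15 g(6,4)=6 g(6,6)=1
t=7: g(7,-3)=20 g(7,-1)=35 g(7,1)=35 g(7,3)=21 g(7,5)=7 g(7,7)=1
t=8: g(8,-4)=20 g(8,-2)=55 g(8,0)=70 g(8,2)=56 g(8,4)=28 g(8,6)=8 g(8,8)=1
t=9: g(9,-3)=75 g(9,-1)=125 g(9,1)=126 g(9,3)=84 g(9,5)=36 g(9,7)=9 g(9,9)=1
t=10: g(10,-4)=75 g(10,-2)=200 g(10,0)=251 g(10,2)=210 g(10,4)=120 g(10,6)=45 g(10,8)=10 g(10,10)=1
t=11: g(11,-3)=275 g(11,-1)=451 g(11,1)=461 g(11,3)=330 g(11,5)=165 g(11,7)=55 g(11,9)=11 g(11,11)=1
t=12: g(12,-4)=275 g(12,-2)=726 g(12,0)=912 g(12,2)=791 g(12,4)=495 g(12,6)=220 g(12,8)=66 g(12,10)=12 g(12,12)=1
t=13: g(13,-3)=1001 g(13,-1)=1638 g(13,1)=1703 g(13,3)=1286 g(13,5)=715 g(13,7)=286 g(13,9)=78 g(13,11)=13 g(13,13)=1
t=14: g(14,-4)=1001 g(14,-2)=2639 g(14,0)=3341 g(14,2)=2989 g(14,4)=2001 g(14,6)=1001 g(14,8)=364 g(14,10)=91 g(14,12)=14 g(14,14)=1
t=15: g(15,-3)=3640 g(15,-1)=5980 g(15,1)=6330 g(15,3)=4990 g(15,5)=3002 g(15,7)=1365 g(15,9)=455 g(15,11)=105 g(15,13)=15 g(15,15)=1
t=16: g(16,-4)=3640 g(16,-2)=9620 g(16,0)=12310 g(16,2)=11320 g(16,4)=7992 g(16,6)=4367 g(16,8)=1820 g(16,10)=560 g(16,12)=120 g(16,14)=16 g(16,16)=1
t=17: g(17,-3)=13260 g(17,-1)=21930 g(17,1)=23630 g(17,3)=19312 g(17,5)=12359 g(17,7)=6187 g(17,9)=2380 g(17,11)=680 g(17,13)=136 g(17,15)=17 g(17,17)=1
t=18: g(18,-4)=13260 g(18,-2)=35190 g(18,0)=45560 g(18,2)=42942 g(18,4)=31671 g(18,6)=18546 g(18,8)=8567 g(18,10)=3060 g(18,12)=816 g(18,14)=153 g(18,16)=18 g(18,18)=1
t=19: g(19,-3)=48450 g(19,-1)=80750 g(19,1)=88502 g(19,3)=74613 g(19,5)=50217 g(19,7)=27113 g(19,9)=11627 g(19,11)=3876 g(19,13)=969 g(19,15)=171 g(19,17)=19 g(19,19)=1
t=20: g(20,-4)=48450 g(20,-2)=129200 g(20,0)=169252 g(20,2)=163115 g(20,4)=124830 g(20,6)=77330 g(20,8)=38740 g(20,10)=15503 g(20,12)=4845 g(20,14)=1140 g(20,16)=190 g(20,18)=20 g(20,20)=1
t=21: g(21,-3)=177650 g(21,-1)=298452 g(21,1)=332367 g(21,3)=287945 g(21,5)=202160 g(21,7)=116070 g(21,9)=54243 g(21,11)=20348 g(21,13)=5985 g(21,15)=1330 g(21,17)=210 g(21,19)=21 g(21,21)=1
t=22: g(22,-4)=177650 g(22,-2)=476102 g(22,0)=630819 g(22,2)=620312 g(22,4)=490105 g(22,6)=318230 g(22,8)=170313 g(22,10)=74591 g(22,12)=26333 g(22,14)=7315 g(22,16)=1540 g(22,18)=231 g(22,20)=22 g(22,22)=1
Paths never hitting -5: Σ_s g(22,s) = 2993564
Paths hitting -5: 2^22 - 2993564 = 1200740
P = 1200740/4194304 = 300185/1048576

Answer: 300185/1048576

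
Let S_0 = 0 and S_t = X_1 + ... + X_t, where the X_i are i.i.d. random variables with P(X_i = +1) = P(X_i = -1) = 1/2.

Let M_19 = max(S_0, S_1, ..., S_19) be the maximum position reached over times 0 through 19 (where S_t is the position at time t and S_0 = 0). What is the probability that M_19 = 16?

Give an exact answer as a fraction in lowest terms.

Answer: 19/524288

Derivation:
Let M_19 = max(S_0,...,S_19). Use the reflection principle: for j ≥ 1, #{paths with M_19 ≥ j} = #{S_19 ≥ j} + #{S_19 ≥ j+1}.
By reflection, #{M_19 ≥ 16} = #{S_19 ≥ 16} + #{S_19 ≥ 17} = 20 + 20 = 40.
#{M_19 ≥ 17} = #{S_19 ≥ 17} + #{S_19 ≥ 18} = 20 + 1 = 21.
#{M_19 = 16} = 40 - 21 = 19.
P(M_19 = 16) = 19/524288 = 19/524288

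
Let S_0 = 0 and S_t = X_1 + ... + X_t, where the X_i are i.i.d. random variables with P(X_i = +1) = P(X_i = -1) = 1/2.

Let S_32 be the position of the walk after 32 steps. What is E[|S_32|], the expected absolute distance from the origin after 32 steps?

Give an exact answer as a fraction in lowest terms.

S_32 takes values m ≡ 0 (mod 2) with |m| ≤ 32; P(S_32=m) = C(32,(32+m)/2)/2^32.
Total paths: 2^32 = 4294967296
Distribution: P(S=-32)=1/4294967296, P(S=-30)=32/4294967296, P(S=-28)=496/4294967296, P(S=-26)=4960/4294967296, P(S=-24)=35960/4294967296, P(S=-22)=201376/4294967296, P(S=-20)=906192/4294967296, P(S=-18)=3365856/4294967296, P(S=-16)=10518300/4294967296, P(S=-14)=28048800/4294967296, P(S=-12)=64512240/4294967296, P(S=-10)=129024480/4294967296, P(S=-8)=225792840/4294967296, P(S=-6)=347373600/4294967296, P(S=-4)=471435600/4294967296, P(S=-2)=565722720/4294967296, P(S=0)=601080390/4294967296, P(S=2)=565722720/4294967296, P(S=4)=471435600/4294967296, P(S=6)=347373600/4294967296, P(S=8)=225792840/4294967296, P(S=10)=129024480/4294967296, P(S=12)=64512240/4294967296, P(S=14)=28048800/4294967296, P(S=16)=10518300/4294967296, P(S=18)=3365856/4294967296, P(S=20)=906192/4294967296, P(S=22)=201376/4294967296, P(S=24)=35960/4294967296, P(S=26)=4960/4294967296, P(S=28)=496/4294967296, P(S=30)=32/4294967296, P(S=32)=1/4294967296
E[|S_32|] = Σ_m |m|·P(S_32=m) = 19234572480/4294967296 = 300540195/67108864

Answer: 300540195/67108864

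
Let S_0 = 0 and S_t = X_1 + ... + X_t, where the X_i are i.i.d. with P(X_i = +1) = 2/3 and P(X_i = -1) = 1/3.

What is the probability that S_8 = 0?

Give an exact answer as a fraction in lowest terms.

Answer: 1120/6561

Derivation:
To be at 0 after 8 steps: need exactly 4 steps of +1 and 4 of -1.
Number of such sequences: C(8,4) = 70
Each has probability (2/3)^4 · (1/3)^4 = 16/6561
P = 70 · 16/6561 = 1120/6561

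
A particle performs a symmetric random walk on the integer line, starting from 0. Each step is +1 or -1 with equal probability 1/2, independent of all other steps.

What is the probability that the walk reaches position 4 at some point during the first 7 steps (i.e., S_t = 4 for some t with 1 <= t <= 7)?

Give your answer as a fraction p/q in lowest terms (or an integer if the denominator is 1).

Answer: 1/8

Derivation:
Count via complement. Let g(t,s) = #length-t paths at position s with S_1..S_t all ≠ 4.
g(t,s) = g(t-1,s-1) + g(t-1,s+1) for s ≠ 4; g(t,4) = 0.
t=0: g(0,0)=1
t=1: g(1,-1)=1 g(1,1)=1
t=2: g(2,-2)=1 g(2,0)=2 g(2,2)=1
t=3: g(3,-3)=1 g(3,-1)=3 g(3,1)=3 g(3,3)=1
t=4: g(4,-4)=1 g(4,-2)=4 g(4,0)=6 g(4,2)=4
t=5: g(5,-5)=1 g(5,-3)=5 g(5,-1)=10 g(5,1)=10 g(5,3)=4
t=6: g(6,-6)=1 g(6,-4)=6 g(6,-2)=15 g(6,0)=20 g(6,2)=14
t=7: g(7,-7)=1 g(7,-5)=7 g(7,-3)=21 g(7,-1)=35 g(7,1)=34 g(7,3)=14
Paths never hitting 4: Σ_s g(7,s) = 112
Paths hitting 4: 2^7 - 112 = 16
P = 16/128 = 1/8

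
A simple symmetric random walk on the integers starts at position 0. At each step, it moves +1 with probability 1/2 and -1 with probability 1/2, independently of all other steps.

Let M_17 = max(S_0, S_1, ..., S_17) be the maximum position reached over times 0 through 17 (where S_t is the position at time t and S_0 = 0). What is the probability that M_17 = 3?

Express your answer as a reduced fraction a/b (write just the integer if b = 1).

Answer: 2431/16384

Derivation:
Let M_17 = max(S_0,...,S_17). Use the reflection principle: for j ≥ 1, #{paths with M_17 ≥ j} = #{S_17 ≥ j} + #{S_17 ≥ j+1}.
By reflection, #{M_17 ≥ 3} = #{S_17 ≥ 3} + #{S_17 ≥ 4} = 41226 + 21778 = 63004.
#{M_17 ≥ 4} = #{S_17 ≥ 4} + #{S_17 ≥ 5} = 21778 + 21778 = 43556.
#{M_17 = 3} = 63004 - 43556 = 19448.
P(M_17 = 3) = 19448/131072 = 2431/16384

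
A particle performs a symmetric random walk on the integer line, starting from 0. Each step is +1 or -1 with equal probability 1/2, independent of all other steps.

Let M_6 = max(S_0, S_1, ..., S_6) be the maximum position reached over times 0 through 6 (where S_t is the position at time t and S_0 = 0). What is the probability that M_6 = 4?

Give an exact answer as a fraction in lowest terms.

Answer: 3/32

Derivation:
Let M_6 = max(S_0,...,S_6). Use the reflection principle: for j ≥ 1, #{paths with M_6 ≥ j} = #{S_6 ≥ j} + #{S_6 ≥ j+1}.
By reflection, #{M_6 ≥ 4} = #{S_6 ≥ 4} + #{S_6 ≥ 5} = 7 + 1 = 8.
#{M_6 ≥ 5} = #{S_6 ≥ 5} + #{S_6 ≥ 6} = 1 + 1 = 2.
#{M_6 = 4} = 8 - 2 = 6.
P(M_6 = 4) = 6/64 = 3/32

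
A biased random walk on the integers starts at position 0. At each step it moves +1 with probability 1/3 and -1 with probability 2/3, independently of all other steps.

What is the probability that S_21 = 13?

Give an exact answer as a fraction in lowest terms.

Answer: 10640/1162261467

Derivation:
To reach position 13 after 21 steps: need 17 steps of +1 and 4 steps of -1.
Number of such sequences: C(21,17) = 5985
Each has probability (1/3)^17 · (2/3)^4 = 16/10460353203
P = 5985 · 16/10460353203 = 10640/1162261467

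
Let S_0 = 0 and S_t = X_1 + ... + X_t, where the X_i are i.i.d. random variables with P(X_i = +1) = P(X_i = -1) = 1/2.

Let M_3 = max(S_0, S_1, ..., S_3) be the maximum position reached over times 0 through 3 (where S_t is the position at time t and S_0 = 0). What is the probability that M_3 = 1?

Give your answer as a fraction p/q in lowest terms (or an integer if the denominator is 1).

Answer: 3/8

Derivation:
Let M_3 = max(S_0,...,S_3). Use the reflection principle: for j ≥ 1, #{paths with M_3 ≥ j} = #{S_3 ≥ j} + #{S_3 ≥ j+1}.
By reflection, #{M_3 ≥ 1} = #{S_3 ≥ 1} + #{S_3 ≥ 2} = 4 + 1 = 5.
#{M_3 ≥ 2} = #{S_3 ≥ 2} + #{S_3 ≥ 3} = 1 + 1 = 2.
#{M_3 = 1} = 5 - 2 = 3.
P(M_3 = 1) = 3/8 = 3/8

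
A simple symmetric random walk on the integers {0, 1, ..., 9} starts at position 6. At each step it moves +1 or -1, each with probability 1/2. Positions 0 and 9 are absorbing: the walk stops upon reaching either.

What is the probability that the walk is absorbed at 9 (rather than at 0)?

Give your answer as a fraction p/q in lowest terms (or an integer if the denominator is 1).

Answer: 2/3

Derivation:
Symmetric walk (p = 1/2): the harmonic-function argument gives P(hit 9 before 0 | start at 6) = a/N.
P = 6/9 = 2/3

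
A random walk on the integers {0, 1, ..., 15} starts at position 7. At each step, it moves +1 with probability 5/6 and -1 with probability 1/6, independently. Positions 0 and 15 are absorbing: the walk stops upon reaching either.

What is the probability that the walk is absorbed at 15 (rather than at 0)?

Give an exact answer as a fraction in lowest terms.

Answer: 7629296875/7629394531

Derivation:
Biased walk: p = 5/6, q = 1/6, r = q/p = 1/5
Gambler's ruin: P(hit 15 before 0 | start at 7) = (1 - r^a)/(1 - r^N)
r^7 = 1/78125; r^15 = 1/30517578125
P = (1 - 1/78125) / (1 - 1/30517578125) = 78124/78125 / 30517578124/30517578125 = 7629296875/7629394531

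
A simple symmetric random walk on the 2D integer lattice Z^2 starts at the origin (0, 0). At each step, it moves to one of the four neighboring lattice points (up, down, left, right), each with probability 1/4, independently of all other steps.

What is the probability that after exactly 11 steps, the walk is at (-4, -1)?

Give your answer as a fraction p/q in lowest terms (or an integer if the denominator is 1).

Let h be the number of horizontal steps (so 11-h are vertical). To end at (-4,-1) need (h-4)/2 right-steps and ((11-h)-1)/2 up-steps.
Sum over h with 4 ≤ h ≤ 10, h ≡ 0 (mod 2), 11-h ≡ 1 (mod 2):
h=4: C(11,4)·C(4,0)·C(7,3) = 330·1·35 = 11550
h=6: C(11,6)·C(6,1)·C(5,2) = 462·6·10 = 27720
h=8: C(11,8)·C(8,2)·C(3,1) = 165·28·3 = 13860
h=10: C(11,10)·C(10,3)·C(1,0) = 11·120·1 = 1320
Total favorable: 54450
Total paths: 4^11 = 4194304
P = 54450/4194304 = 27225/2097152

Answer: 27225/2097152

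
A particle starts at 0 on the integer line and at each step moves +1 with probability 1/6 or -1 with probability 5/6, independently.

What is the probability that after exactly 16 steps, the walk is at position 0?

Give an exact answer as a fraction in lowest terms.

To be at 0 after 16 steps: need exactly 8 steps of +1 and 8 of -1.
Number of such sequences: C(16,8) = 12870
Each has probability (1/6)^8 · (5/6)^8 = 390625/2821109907456
P = 12870 · 390625/2821109907456 = 279296875/156728328192

Answer: 279296875/156728328192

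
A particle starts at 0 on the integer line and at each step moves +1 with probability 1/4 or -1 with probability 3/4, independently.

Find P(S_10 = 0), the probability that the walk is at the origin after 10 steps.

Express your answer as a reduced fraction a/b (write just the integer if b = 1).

To be at 0 after 10 steps: need exactly 5 steps of +1 and 5 of -1.
Number of such sequences: C(10,5) = 252
Each has probability (1/4)^5 · (3/4)^5 = 243/1048576
P = 252 · 243/1048576 = 15309/262144

Answer: 15309/262144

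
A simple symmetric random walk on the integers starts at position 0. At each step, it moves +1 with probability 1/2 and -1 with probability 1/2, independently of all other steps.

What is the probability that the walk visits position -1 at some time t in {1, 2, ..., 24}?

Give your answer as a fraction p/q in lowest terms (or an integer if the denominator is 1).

Answer: 3518265/4194304

Derivation:
Count via complement. Let g(t,s) = #length-t paths at position s with S_1..S_t all ≠ -1.
g(t,s) = g(t-1,s-1) + g(t-1,s+1) for s ≠ -1; g(t,-1) = 0.
t=0: g(0,0)=1
t=1: g(1,1)=1
t=2: g(2,0)=1 g(2,2)=1
t=3: g(3,1)=2 g(3,3)=1
t=4: g(4,0)=2 g(4,2)=3 g(4,4)=1
t=5: g(5,1)=5 g(5,3)=4 g(5,5)=1
t=6: g(6,0)=5 g(6,2)=9 g(6,4)=5 g(6,6)=1
t=7: g(7,1)=14 g(7,3)=14 g(7,5)=6 g(7,7)=1
t=8: g(8,0)=14 g(8,2)=28 g(8,4)=20 g(8,6)=7 g(8,8)=1
t=9: g(9,1)=42 g(9,3)=48 g(9,5)=27 g(9,7)=8 g(9,9)=1
t=10: g(10,0)=42 g(10,2)=90 g(10,4)=75 g(10,6)=35 g(10,8)=9 g(10,10)=1
t=11: g(11,1)=132 g(11,3)=165 g(11,5)=110 g(11,7)=44 g(11,9)=10 g(11,11)=1
t=12: g(12,0)=132 g(12,2)=297 g(12,4)=275 g(12,6)=154 g(12,8)=54 g(12,10)=11 g(12,12)=1
t=13: g(13,1)=429 g(13,3)=572 g(13,5)=429 g(13,7)=208 g(13,9)=65 g(13,11)=12 g(13,13)=1
t=14: g(14,0)=429 g(14,2)=1001 g(14,4)=1001 g(14,6)=637 g(14,8)=273 g(14,10)=77 g(14,12)=13 g(14,14)=1
t=15: g(15,1)=1430 g(15,3)=2002 g(15,5)=1638 g(15,7)=910 g(15,9)=350 g(15,11)=90 g(15,13)=14 g(15,15)=1
t=16: g(16,0)=1430 g(16,2)=3432 g(16,4)=3640 g(16,6)=2548 g(16,8)=1260 g(16,10)=440 g(16,12)=104 g(16,14)=15 g(16,16)=1
t=17: g(17,1)=4862 g(17,3)=7072 g(17,5)=6188 g(17,7)=3808 g(17,9)=1700 g(17,11)=544 g(17,13)=119 g(17,15)=16 g(17,17)=1
t=18: g(18,0)=4862 g(18,2)=11934 g(18,4)=13260 g(18,6)=9996 g(18,8)=5508 g(18,10)=2244 g(18,12)=663 g(18,14)=135 g(18,16)=17 g(18,18)=1
t=19: g(19,1)=16796 g(19,3)=25194 g(19,5)=23256 g(19,7)=15504 g(19,9)=7752 g(19,11)=2907 g(19,13)=798 g(19,15)=152 g(19,17)=18 g(19,19)=1
t=20: g(20,0)=16796 g(20,2)=41990 g(20,4)=48450 g(20,6)=38760 g(20,8)=23256 g(20,10)=10659 g(20,12)=3705 g(20,14)=950 g(20,16)=170 g(20,18)=19 g(20,20)=1
t=21: g(21,1)=58786 g(21,3)=90440 g(21,5)=87210 g(21,7)=62016 g(21,9)=33915 g(21,11)=14364 g(21,13)=4655 g(21,15)=1120 g(21,17)=189 g(21,19)=20 g(21,21)=1
t=22: g(22,0)=58786 g(22,2)=149226 g(22,4)=177650 g(22,6)=149226 g(22,8)=95931 g(22,10)=48279 g(22,12)=19019 g(22,14)=5775 g(22,16)=1309 g(22,18)=209 g(22,20)=21 g(22,22)=1
t=23: g(23,1)=208012 g(23,3)=326876 g(23,5)=326876 g(23,7)=245157 g(23,9)=144210 g(23,11)=67298 g(23,13)=24794 g(23,15)=7084 g(23,17)=1518 g(23,19)=230 g(23,21)=22 g(23,23)=1
t=24: g(24,0)=208012 g(24,2)=534888 g(24,4)=653752 g(24,6)=572033 g(24,8)=389367 g(24,10)=211508 g(24,12)=92092 g(24,14)=31878 g(24,16)=8602 g(24,18)=1748 g(24,20)=252 g(24,22)=23 g(24,24)=1
Paths never hitting -1: Σ_s g(24,s) = 2704156
Paths hitting -1: 2^24 - 2704156 = 14073060
P = 14073060/16777216 = 3518265/4194304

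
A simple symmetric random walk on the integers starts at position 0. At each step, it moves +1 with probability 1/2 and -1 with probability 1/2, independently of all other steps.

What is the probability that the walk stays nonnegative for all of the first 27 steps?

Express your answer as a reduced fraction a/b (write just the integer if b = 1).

Answer: 5014575/33554432

Derivation:
Let f(t,s) = #length-t paths at position s with S_1..S_t all ≥ 0.
f(t,s) = f(t-1,s-1) + f(t-1,s+1) for s ≥ 0; f(t,s) = 0 for s < 0.
t=0: f(0,0)=1
t=1: f(1,1)=1
t=2: f(2,0)=1 f(2,2)=1
t=3: f(3,1)=2 f(3,3)=1
t=4: f(4,0)=2 f(4,2)=3 f(4,4)=1
t=5: f(5,1)=5 f(5,3)=4 f(5,5)=1
t=6: f(6,0)=5 f(6,2)=9 f(6,4)=5 f(6,6)=1
t=7: f(7,1)=14 f(7,3)=14 f(7,5)=6 f(7,7)=1
t=8: f(8,0)=14 f(8,2)=28 f(8,4)=20 f(8,6)=7 f(8,8)=1
t=9: f(9,1)=42 f(9,3)=48 f(9,5)=27 f(9,7)=8 f(9,9)=1
t=10: f(10,0)=42 f(10,2)=90 f(10,4)=75 f(10,6)=35 f(10,8)=9 f(10,10)=1
t=11: f(11,1)=132 f(11,3)=165 f(11,5)=110 f(11,7)=44 f(11,9)=10 f(11,11)=1
t=12: f(12,0)=132 f(12,2)=297 f(12,4)=275 f(12,6)=154 f(12,8)=54 f(12,10)=11 f(12,12)=1
t=13: f(13,1)=429 f(13,3)=572 f(13,5)=429 f(13,7)=208 f(13,9)=65 f(13,11)=12 f(13,13)=1
t=14: f(14,0)=429 f(14,2)=1001 f(14,4)=1001 f(14,6)=637 f(14,8)=273 f(14,10)=77 f(14,12)=13 f(14,14)=1
t=15: f(15,1)=1430 f(15,3)=2002 f(15,5)=1638 f(15,7)=910 f(15,9)=350 f(15,11)=90 f(15,13)=14 f(15,15)=1
t=16: f(16,0)=1430 f(16,2)=3432 f(16,4)=3640 f(16,6)=2548 f(16,8)=1260 f(16,10)=440 f(16,12)=104 f(16,14)=15 f(16,16)=1
t=17: f(17,1)=4862 f(17,3)=7072 f(17,5)=6188 f(17,7)=3808 f(17,9)=1700 f(17,11)=544 f(17,13)=119 f(17,15)=16 f(17,17)=1
t=18: f(18,0)=4862 f(18,2)=11934 f(18,4)=13260 f(18,6)=9996 f(18,8)=5508 f(18,10)=2244 f(18,12)=663 f(18,14)=135 f(18,16)=17 f(18,18)=1
t=19: f(19,1)=16796 f(19,3)=25194 f(19,5)=23256 f(19,7)=15504 f(19,9)=7752 f(19,11)=2907 f(19,13)=798 f(19,15)=152 f(19,17)=18 f(19,19)=1
t=20: f(20,0)=16796 f(20,2)=41990 f(20,4)=48450 f(20,6)=38760 f(20,8)=23256 f(20,10)=10659 f(20,12)=3705 f(20,14)=950 f(20,16)=170 f(20,18)=19 f(20,20)=1
t=21: f(21,1)=58786 f(21,3)=90440 f(21,5)=87210 f(21,7)=62016 f(21,9)=33915 f(21,11)=14364 f(21,13)=4655 f(21,15)=1120 f(21,17)=189 f(21,19)=20 f(21,21)=1
t=22: f(22,0)=58786 f(22,2)=149226 f(22,4)=177650 f(22,6)=149226 f(22,8)=95931 f(22,10)=48279 f(22,12)=19019 f(22,14)=5775 f(22,16)=1309 f(22,18)=209 f(22,20)=21 f(22,22)=1
t=23: f(23,1)=208012 f(23,3)=326876 f(23,5)=326876 f(23,7)=245157 f(23,9)=144210 f(23,11)=67298 f(23,13)=24794 f(23,15)=7084 f(23,17)=1518 f(23,19)=230 f(23,21)=22 f(23,23)=1
t=24: f(24,0)=208012 f(24,2)=534888 f(24,4)=653752 f(24,6)=572033 f(24,8)=389367 f(24,10)=211508 f(24,12)=92092 f(24,14)=31878 f(24,16)=8602 f(24,18)=1748 f(24,20)=252 f(24,22)=23 f(24,24)=1
t=25: f(25,1)=742900 f(25,3)=1188640 f(25,5)=1225785 f(25,7)=961400 f(25,9)=600875 f(25,11)=303600 f(25,13)=123970 f(25,15)=40480 f(25,17)=10350 f(25,19)=2000 f(25,21)=275 f(25,23)=24 f(25,25)=1
t=26: f(26,0)=742900 f(26,2)=1931540 f(26,4)=2414425 f(26,6)=2187185 f(26,8)=1562275 f(26,10)=904475 f(26,12)=427570 f(26,14)=164450 f(26,16)=50830 f(26,18)=12350 f(26,20)=2275 f(26,22)=299 f(26,24)=25 f(26,26)=1
t=27: f(27,1)=2674440 f(27,3)=4345965 f(27,5)=4601610 f(27,7)=3749460 f(27,9)=2466750 f(27,11)=1332045 f(27,13)=592020 f(27,15)=215280 f(27,17)=63180 f(27,19)=14625 f(27,21)=2574 f(27,23)=324 f(27,25)=26 f(27,27)=1
Σ_s f(27,s) = 20058300
P = 20058300/134217728 = 5014575/33554432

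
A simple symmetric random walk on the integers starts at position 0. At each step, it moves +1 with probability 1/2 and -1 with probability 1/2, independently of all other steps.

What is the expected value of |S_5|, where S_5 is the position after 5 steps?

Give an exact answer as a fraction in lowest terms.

S_5 takes values m ≡ 1 (mod 2) with |m| ≤ 5; P(S_5=m) = C(5,(5+m)/2)/2^5.
Total paths: 2^5 = 32
Distribution: P(S=-5)=1/32, P(S=-3)=5/32, P(S=-1)=10/32, P(S=1)=10/32, P(S=3)=5/32, P(S=5)=1/32
E[|S_5|] = Σ_m |m|·P(S_5=m) = 60/32 = 15/8

Answer: 15/8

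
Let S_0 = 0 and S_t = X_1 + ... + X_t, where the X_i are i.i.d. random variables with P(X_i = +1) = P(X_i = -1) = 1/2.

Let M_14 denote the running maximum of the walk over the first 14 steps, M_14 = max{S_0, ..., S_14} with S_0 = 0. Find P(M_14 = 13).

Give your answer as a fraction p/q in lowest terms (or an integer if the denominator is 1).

Answer: 1/16384

Derivation:
Let M_14 = max(S_0,...,S_14). Use the reflection principle: for j ≥ 1, #{paths with M_14 ≥ j} = #{S_14 ≥ j} + #{S_14 ≥ j+1}.
By reflection, #{M_14 ≥ 13} = #{S_14 ≥ 13} + #{S_14 ≥ 14} = 1 + 1 = 2.
#{M_14 ≥ 14} = #{S_14 ≥ 14} + #{S_14 ≥ 15} = 1 + 0 = 1.
#{M_14 = 13} = 2 - 1 = 1.
P(M_14 = 13) = 1/16384 = 1/16384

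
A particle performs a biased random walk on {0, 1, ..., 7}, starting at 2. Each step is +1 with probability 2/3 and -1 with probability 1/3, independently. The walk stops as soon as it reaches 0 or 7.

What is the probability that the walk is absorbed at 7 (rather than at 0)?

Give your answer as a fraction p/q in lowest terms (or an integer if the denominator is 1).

Answer: 96/127

Derivation:
Biased walk: p = 2/3, q = 1/3, r = q/p = 1/2
Gambler's ruin: P(hit 7 before 0 | start at 2) = (1 - r^a)/(1 - r^N)
r^2 = 1/4; r^7 = 1/128
P = (1 - 1/4) / (1 - 1/128) = 3/4 / 127/128 = 96/127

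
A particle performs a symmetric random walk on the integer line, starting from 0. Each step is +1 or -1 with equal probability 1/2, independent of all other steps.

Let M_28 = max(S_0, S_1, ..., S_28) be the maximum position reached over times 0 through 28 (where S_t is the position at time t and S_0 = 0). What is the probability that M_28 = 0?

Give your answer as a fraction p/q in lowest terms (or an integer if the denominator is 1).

Let M_28 = max(S_0,...,S_28). Use the reflection principle: for j ≥ 1, #{paths with M_28 ≥ j} = #{S_28 ≥ j} + #{S_28 ≥ j+1}.
P(M_28 ≥ 0) = 1 since S_0 = 0, so #{M_28 ≥ 0} = 268435456.
#{M_28 ≥ 1} = #{S_28 ≥ 1} + #{S_28 ≥ 2} = 114159428 + 114159428 = 228318856.
#{M_28 = 0} = 268435456 - 228318856 = 40116600.
P(M_28 = 0) = 40116600/268435456 = 5014575/33554432

Answer: 5014575/33554432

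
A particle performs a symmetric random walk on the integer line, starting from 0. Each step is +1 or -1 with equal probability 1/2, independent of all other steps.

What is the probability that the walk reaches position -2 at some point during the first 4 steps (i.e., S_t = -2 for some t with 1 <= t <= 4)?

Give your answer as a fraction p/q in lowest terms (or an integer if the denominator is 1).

Answer: 3/8

Derivation:
Count via complement. Let g(t,s) = #length-t paths at position s with S_1..S_t all ≠ -2.
g(t,s) = g(t-1,s-1) + g(t-1,s+1) for s ≠ -2; g(t,-2) = 0.
t=0: g(0,0)=1
t=1: g(1,-1)=1 g(1,1)=1
t=2: g(2,0)=2 g(2,2)=1
t=3: g(3,-1)=2 g(3,1)=3 g(3,3)=1
t=4: g(4,0)=5 g(4,2)=4 g(4,4)=1
Paths never hitting -2: Σ_s g(4,s) = 10
Paths hitting -2: 2^4 - 10 = 6
P = 6/16 = 3/8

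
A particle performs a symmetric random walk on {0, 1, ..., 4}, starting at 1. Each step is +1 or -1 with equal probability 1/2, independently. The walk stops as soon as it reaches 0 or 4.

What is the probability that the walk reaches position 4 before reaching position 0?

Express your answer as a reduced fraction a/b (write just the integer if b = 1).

Symmetric walk (p = 1/2): the harmonic-function argument gives P(hit 4 before 0 | start at 1) = a/N.
P = 1/4 = 1/4

Answer: 1/4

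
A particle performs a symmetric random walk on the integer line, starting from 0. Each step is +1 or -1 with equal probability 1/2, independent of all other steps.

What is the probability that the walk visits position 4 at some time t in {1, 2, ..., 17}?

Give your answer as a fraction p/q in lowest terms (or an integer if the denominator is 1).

Count via complement. Let g(t,s) = #length-t paths at position s with S_1..S_t all ≠ 4.
g(t,s) = g(t-1,s-1) + g(t-1,s+1) for s ≠ 4; g(t,4) = 0.
t=0: g(0,0)=1
t=1: g(1,-1)=1 g(1,1)=1
t=2: g(2,-2)=1 g(2,0)=2 g(2,2)=1
t=3: g(3,-3)=1 g(3,-1)=3 g(3,1)=3 g(3,3)=1
t=4: g(4,-4)=1 g(4,-2)=4 g(4,0)=6 g(4,2)=4
t=5: g(5,-5)=1 g(5,-3)=5 g(5,-1)=10 g(5,1)=10 g(5,3)=4
t=6: g(6,-6)=1 g(6,-4)=6 g(6,-2)=15 g(6,0)=20 g(6,2)=14
t=7: g(7,-7)=1 g(7,-5)=7 g(7,-3)=21 g(7,-1)=35 g(7,1)=34 g(7,3)=14
t=8: g(8,-8)=1 g(8,-6)=8 g(8,-4)=28 g(8,-2)=56 g(8,0)=69 g(8,2)=48
t=9: g(9,-9)=1 g(9,-7)=9 g(9,-5)=36 g(9,-3)=84 g(9,-1)=125 g(9,1)=117 g(9,3)=48
t=10: g(10,-10)=1 g(10,-8)=10 g(10,-6)=45 g(10,-4)=120 g(10,-2)=209 g(10,0)=242 g(10,2)=165
t=11: g(11,-11)=1 g(11,-9)=11 g(11,-7)=55 g(11,-5)=165 g(11,-3)=329 g(11,-1)=451 g(11,1)=407 g(11,3)=165
t=12: g(12,-12)=1 g(12,-10)=12 g(12,-8)=66 g(12,-6)=220 g(12,-4)=494 g(12,-2)=780 g(12,0)=858 g(12,2)=572
t=13: g(13,-13)=1 g(13,-11)=13 g(13,-9)=78 g(13,-7)=286 g(13,-5)=714 g(13,-3)=1274 g(13,-1)=1638 g(13,1)=1430 g(13,3)=572
t=14: g(14,-14)=1 g(14,-12)=14 g(14,-10)=91 g(14,-8)=364 g(14,-6)=1000 g(14,-4)=1988 g(14,-2)=2912 g(14,0)=3068 g(14,2)=2002
t=15: g(15,-15)=1 g(15,-13)=15 g(15,-11)=105 g(15,-9)=455 g(15,-7)=1364 g(15,-5)=2988 g(15,-3)=4900 g(15,-1)=5980 g(15,1)=5070 g(15,3)=2002
t=16: g(16,-16)=1 g(16,-14)=16 g(16,-12)=120 g(16,-10)=560 g(16,-8)=1819 g(16,-6)=4352 g(16,-4)=7888 g(16,-2)=10880 g(16,0)=11050 g(16,2)=7072
t=17: g(17,-17)=1 g(17,-15)=17 g(17,-13)=136 g(17,-11)=680 g(17,-9)=2379 g(17,-7)=6171 g(17,-5)=12240 g(17,-3)=18768 g(17,-1)=21930 g(17,1)=18122 g(17,3)=7072
Paths never hitting 4: Σ_s g(17,s) = 87516
Paths hitting 4: 2^17 - 87516 = 43556
P = 43556/131072 = 10889/32768

Answer: 10889/32768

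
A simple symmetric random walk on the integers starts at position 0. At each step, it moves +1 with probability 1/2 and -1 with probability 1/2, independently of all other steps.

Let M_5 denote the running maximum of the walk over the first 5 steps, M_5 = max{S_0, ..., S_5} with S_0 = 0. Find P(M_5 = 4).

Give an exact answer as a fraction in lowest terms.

Let M_5 = max(S_0,...,S_5). Use the reflection principle: for j ≥ 1, #{paths with M_5 ≥ j} = #{S_5 ≥ j} + #{S_5 ≥ j+1}.
By reflection, #{M_5 ≥ 4} = #{S_5 ≥ 4} + #{S_5 ≥ 5} = 1 + 1 = 2.
#{M_5 ≥ 5} = #{S_5 ≥ 5} + #{S_5 ≥ 6} = 1 + 0 = 1.
#{M_5 = 4} = 2 - 1 = 1.
P(M_5 = 4) = 1/32 = 1/32

Answer: 1/32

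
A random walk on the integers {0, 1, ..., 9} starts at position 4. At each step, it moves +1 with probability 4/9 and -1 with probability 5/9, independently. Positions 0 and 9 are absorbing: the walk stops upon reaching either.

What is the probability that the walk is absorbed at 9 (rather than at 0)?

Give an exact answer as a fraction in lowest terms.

Biased walk: p = 4/9, q = 5/9, r = q/p = 5/4
Gambler's ruin: P(hit 9 before 0 | start at 4) = (1 - r^a)/(1 - r^N)
r^4 = 625/256; r^9 = 1953125/262144
P = (1 - 625/256) / (1 - 1953125/262144) = -369/256 / -1690981/262144 = 377856/1690981

Answer: 377856/1690981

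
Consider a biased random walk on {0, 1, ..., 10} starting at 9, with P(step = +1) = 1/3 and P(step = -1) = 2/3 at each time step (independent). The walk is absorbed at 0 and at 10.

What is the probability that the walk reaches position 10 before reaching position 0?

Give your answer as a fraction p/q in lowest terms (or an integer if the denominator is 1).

Biased walk: p = 1/3, q = 2/3, r = q/p = 2
Gambler's ruin: P(hit 10 before 0 | start at 9) = (1 - r^a)/(1 - r^N)
r^9 = 512; r^10 = 1024
P = (1 - 512) / (1 - 1024) = -511 / -1023 = 511/1023

Answer: 511/1023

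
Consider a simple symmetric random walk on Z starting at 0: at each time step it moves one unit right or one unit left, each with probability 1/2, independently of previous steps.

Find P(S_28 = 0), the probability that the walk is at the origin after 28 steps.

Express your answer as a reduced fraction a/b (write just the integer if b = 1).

To return to 0 after 28 steps: need exactly 14 steps of +1 and 14 of -1.
Favorable paths: C(28,14) = 40116600
Total paths: 2^28 = 268435456
P = 40116600/268435456 = 5014575/33554432

Answer: 5014575/33554432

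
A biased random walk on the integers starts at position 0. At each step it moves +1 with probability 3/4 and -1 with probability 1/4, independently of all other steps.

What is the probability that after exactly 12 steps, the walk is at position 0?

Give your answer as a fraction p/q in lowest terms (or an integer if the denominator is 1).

To be at 0 after 12 steps: need exactly 6 steps of +1 and 6 of -1.
Number of such sequences: C(12,6) = 924
Each has probability (3/4)^6 · (1/4)^6 = 729/16777216
P = 924 · 729/16777216 = 168399/4194304

Answer: 168399/4194304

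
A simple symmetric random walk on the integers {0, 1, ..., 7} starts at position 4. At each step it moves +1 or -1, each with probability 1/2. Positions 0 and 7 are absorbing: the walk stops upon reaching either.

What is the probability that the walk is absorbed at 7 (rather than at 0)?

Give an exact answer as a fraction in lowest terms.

Symmetric walk (p = 1/2): the harmonic-function argument gives P(hit 7 before 0 | start at 4) = a/N.
P = 4/7 = 4/7

Answer: 4/7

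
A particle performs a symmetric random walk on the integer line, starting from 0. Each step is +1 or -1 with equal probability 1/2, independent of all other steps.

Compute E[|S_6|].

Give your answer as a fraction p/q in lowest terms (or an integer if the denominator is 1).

S_6 takes values m ≡ 0 (mod 2) with |m| ≤ 6; P(S_6=m) = C(6,(6+m)/2)/2^6.
Total paths: 2^6 = 64
Distribution: P(S=-6)=1/64, P(S=-4)=6/64, P(S=-2)=15/64, P(S=0)=20/64, P(S=2)=15/64, P(S=4)=6/64, P(S=6)=1/64
E[|S_6|] = Σ_m |m|·P(S_6=m) = 120/64 = 15/8

Answer: 15/8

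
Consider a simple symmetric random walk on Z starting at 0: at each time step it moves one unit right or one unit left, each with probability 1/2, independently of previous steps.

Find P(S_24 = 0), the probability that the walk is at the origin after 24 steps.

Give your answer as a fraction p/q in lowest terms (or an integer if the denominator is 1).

To return to 0 after 24 steps: need exactly 12 steps of +1 and 12 of -1.
Favorable paths: C(24,12) = 2704156
Total paths: 2^24 = 16777216
P = 2704156/16777216 = 676039/4194304

Answer: 676039/4194304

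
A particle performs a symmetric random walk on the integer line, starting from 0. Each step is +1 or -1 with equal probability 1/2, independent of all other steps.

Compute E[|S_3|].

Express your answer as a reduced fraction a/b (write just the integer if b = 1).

Answer: 3/2

Derivation:
S_3 takes values m ≡ 1 (mod 2) with |m| ≤ 3; P(S_3=m) = C(3,(3+m)/2)/2^3.
Total paths: 2^3 = 8
Distribution: P(S=-3)=1/8, P(S=-1)=3/8, P(S=1)=3/8, P(S=3)=1/8
E[|S_3|] = Σ_m |m|·P(S_3=m) = 12/8 = 3/2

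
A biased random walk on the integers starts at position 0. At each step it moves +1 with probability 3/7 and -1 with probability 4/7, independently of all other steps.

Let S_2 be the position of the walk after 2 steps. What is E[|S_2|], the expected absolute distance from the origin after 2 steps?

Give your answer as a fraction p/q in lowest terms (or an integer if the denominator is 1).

S_2 takes values m ≡ 0 (mod 2) with |m| ≤ 2; P(S_2=m) = C(2,(2+m)/2) · (3/7)^((2+m)/2) · (4/7)^((2-m)/2).
Distribution: P(S=-2)=16/49, P(S=0)=24/49, P(S=2)=9/49
E[|S_2|] = Σ_m |m|·P(S_2=m) = 50/49

Answer: 50/49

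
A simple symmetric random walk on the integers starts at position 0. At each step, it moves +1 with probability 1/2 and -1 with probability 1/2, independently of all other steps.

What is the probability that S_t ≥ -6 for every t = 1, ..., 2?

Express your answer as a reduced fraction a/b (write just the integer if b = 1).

Answer: 1

Derivation:
Let f(t,s) = #length-t paths at position s with S_1..S_t all ≥ -6.
f(t,s) = f(t-1,s-1) + f(t-1,s+1) for s ≥ -6; f(t,s) = 0 for s < -6.
t=0: f(0,0)=1
t=1: f(1,-1)=1 f(1,1)=1
t=2: f(2,-2)=1 f(2,0)=2 f(2,2)=1
Σ_s f(2,s) = 4
P = 4/4 = 1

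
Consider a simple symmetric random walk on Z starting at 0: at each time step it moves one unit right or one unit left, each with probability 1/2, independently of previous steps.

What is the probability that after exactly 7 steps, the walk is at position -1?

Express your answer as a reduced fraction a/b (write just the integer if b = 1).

Answer: 35/128

Derivation:
To reach position -1 after 7 steps: need 3 steps of +1 and 4 of -1.
Favorable paths: C(7,3) = 35
Total paths: 2^7 = 128
P = 35/128 = 35/128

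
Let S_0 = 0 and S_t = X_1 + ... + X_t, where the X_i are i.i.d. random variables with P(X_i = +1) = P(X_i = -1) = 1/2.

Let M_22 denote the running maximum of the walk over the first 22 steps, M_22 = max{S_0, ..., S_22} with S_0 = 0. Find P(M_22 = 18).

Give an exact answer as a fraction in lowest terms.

Answer: 231/4194304

Derivation:
Let M_22 = max(S_0,...,S_22). Use the reflection principle: for j ≥ 1, #{paths with M_22 ≥ j} = #{S_22 ≥ j} + #{S_22 ≥ j+1}.
By reflection, #{M_22 ≥ 18} = #{S_22 ≥ 18} + #{S_22 ≥ 19} = 254 + 23 = 277.
#{M_22 ≥ 19} = #{S_22 ≥ 19} + #{S_22 ≥ 20} = 23 + 23 = 46.
#{M_22 = 18} = 277 - 46 = 231.
P(M_22 = 18) = 231/4194304 = 231/4194304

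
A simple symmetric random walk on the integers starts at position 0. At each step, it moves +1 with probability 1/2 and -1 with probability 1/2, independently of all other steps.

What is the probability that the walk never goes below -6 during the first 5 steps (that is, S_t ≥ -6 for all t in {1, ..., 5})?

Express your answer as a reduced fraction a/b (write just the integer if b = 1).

Answer: 1

Derivation:
Let f(t,s) = #length-t paths at position s with S_1..S_t all ≥ -6.
f(t,s) = f(t-1,s-1) + f(t-1,s+1) for s ≥ -6; f(t,s) = 0 for s < -6.
t=0: f(0,0)=1
t=1: f(1,-1)=1 f(1,1)=1
t=2: f(2,-2)=1 f(2,0)=2 f(2,2)=1
t=3: f(3,-3)=1 f(3,-1)=3 f(3,1)=3 f(3,3)=1
t=4: f(4,-4)=1 f(4,-2)=4 f(4,0)=6 f(4,2)=4 f(4,4)=1
t=5: f(5,-5)=1 f(5,-3)=5 f(5,-1)=10 f(5,1)=10 f(5,3)=5 f(5,5)=1
Σ_s f(5,s) = 32
P = 32/32 = 1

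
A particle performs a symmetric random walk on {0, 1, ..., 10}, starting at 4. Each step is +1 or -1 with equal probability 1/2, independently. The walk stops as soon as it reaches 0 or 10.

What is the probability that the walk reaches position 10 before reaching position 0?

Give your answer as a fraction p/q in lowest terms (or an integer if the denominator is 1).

Answer: 2/5

Derivation:
Symmetric walk (p = 1/2): the harmonic-function argument gives P(hit 10 before 0 | start at 4) = a/N.
P = 4/10 = 2/5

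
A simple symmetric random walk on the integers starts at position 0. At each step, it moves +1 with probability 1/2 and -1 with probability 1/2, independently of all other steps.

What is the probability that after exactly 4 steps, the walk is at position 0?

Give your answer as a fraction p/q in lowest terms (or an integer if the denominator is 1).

To reach position 0 after 4 steps: need 2 steps of +1 and 2 of -1.
Favorable paths: C(4,2) = 6
Total paths: 2^4 = 16
P = 6/16 = 3/8

Answer: 3/8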